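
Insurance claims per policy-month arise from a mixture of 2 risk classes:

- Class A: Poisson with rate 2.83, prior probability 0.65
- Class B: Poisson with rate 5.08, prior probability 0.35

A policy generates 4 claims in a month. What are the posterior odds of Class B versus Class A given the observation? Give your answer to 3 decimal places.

Posterior odds = (P(Z=i) f_i(x)) / (P(Z=j) f_j(x)); the normalising sum cancels.
Component likelihoods at x = 4 claims:
  p_A = e^(−2.83)·2.83^4/4! = 0.157718
  p_B = e^(−5.08)·5.08^4/4! = 0.172595
0.0604082 / 0.102517 ≈ 0.589

0.589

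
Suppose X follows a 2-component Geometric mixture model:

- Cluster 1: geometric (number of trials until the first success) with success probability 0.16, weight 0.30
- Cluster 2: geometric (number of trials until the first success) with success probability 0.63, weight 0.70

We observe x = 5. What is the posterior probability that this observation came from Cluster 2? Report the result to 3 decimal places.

By Bayes' theorem, P(k | x) = π_k f_k(x) / Σ_j π_j f_j(x).
Component likelihoods at x = 5:
  p_1 = 0.16·(1−0.16)^4 = 0.16·0.497871 = 0.0796594
  p_2 = 0.63·(1−0.63)^4 = 0.63·0.0187416 = 0.0118072
Weight by the priors:
  π_1·p_1 = 0.30 × 0.0796594 = 0.0238978
  π_2·p_2 = 0.70 × 0.0118072 = 0.00826505
Evidence: 0.0238978 + 0.00826505 = 0.0321629
P(Cluster 2 | x) = 0.00826505 / 0.0321629 ≈ 0.257

0.257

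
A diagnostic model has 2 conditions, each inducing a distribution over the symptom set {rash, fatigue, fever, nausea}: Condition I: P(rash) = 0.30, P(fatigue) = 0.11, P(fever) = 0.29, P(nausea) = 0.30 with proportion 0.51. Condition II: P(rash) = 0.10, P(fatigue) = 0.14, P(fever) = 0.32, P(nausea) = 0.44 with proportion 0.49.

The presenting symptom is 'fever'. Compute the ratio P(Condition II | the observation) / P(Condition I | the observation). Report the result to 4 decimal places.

The posterior odds equal the prior odds times the likelihood ratio: (w_i/w_j)·(f_i(x)/f_j(x)).
Evaluate each component's likelihood at the observed value:
  L_I = P(fever | comp) = 0.29
  L_II = P(fever | comp) = 0.32
0.1568 / 0.1479 ≈ 1.0602

1.0602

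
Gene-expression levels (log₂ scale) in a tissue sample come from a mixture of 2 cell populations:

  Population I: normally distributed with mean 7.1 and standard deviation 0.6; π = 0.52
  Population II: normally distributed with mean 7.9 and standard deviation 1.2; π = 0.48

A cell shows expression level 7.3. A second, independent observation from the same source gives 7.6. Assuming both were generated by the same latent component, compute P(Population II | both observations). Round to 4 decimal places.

0.2280

Apply Bayes' rule: the posterior for each component is proportional to its prior times its likelihood at x.
Since both observations come from the same component, the likelihood for component k is f_k(x₁)·f_k(x₂).
  f_I = [(1/(0.6·√(2π)))·exp(−(7.3−7.1)²/(2·0.6²)) = 0.664904·exp(-0.05556) = 0.628972] × [0.469853] = 0.295524
  f_II = [(1/(1.2·√(2π)))·exp(−(7.3−7.9)²/(2·1.2²)) = 0.332452·exp(-0.12500) = 0.293388] × [0.322223] = 0.0945364
Unnormalised posteriors:
  w_I·f_I = 0.52 × 0.295524 = 0.153673
  w_II·f_II = 0.48 × 0.0945364 = 0.0453775
Sum: 0.153673 + 0.0453775 = 0.19905
So the posterior for Population II is 0.0453775 / 0.19905 ≈ 0.2280.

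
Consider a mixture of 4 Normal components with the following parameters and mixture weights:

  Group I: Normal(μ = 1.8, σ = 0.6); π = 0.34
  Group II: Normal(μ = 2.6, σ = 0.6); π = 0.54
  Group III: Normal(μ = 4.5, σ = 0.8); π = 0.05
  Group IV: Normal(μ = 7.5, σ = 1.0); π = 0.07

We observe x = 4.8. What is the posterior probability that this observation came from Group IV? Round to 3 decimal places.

0.030

By Bayes' theorem, P(k | x) = P(Z=k) f_k(x) / Σ_j P(Z=j) f_j(x).
Component likelihoods at x = 4.8:
  L_I = (1/(0.6·√(2π)))·exp(−(4.8−1.8)²/(2·0.6²)) = 0.664904·exp(-12.50000) = 2.47787e-06
  L_II = (1/(0.6·√(2π)))·exp(−(4.8−2.6)²/(2·0.6²)) = 0.664904·exp(-6.72222) = 0.000800451
  L_III = (1/(0.8·√(2π)))·exp(−(4.8−4.5)²/(2·0.8²)) = 0.498678·exp(-0.07031) = 0.464819
  L_IV = (1/(1.0·√(2π)))·exp(−(4.8−7.5)²/(2·1.0²)) = 0.398942·exp(-3.64500) = 0.0104209
Weight by the priors:
  P(Z=I)·L_I = 0.34 × 2.47787e-06 = 8.42474e-07
  P(Z=II)·L_II = 0.54 × 0.000800451 = 0.000432244
  P(Z=III)·L_III = 0.05 × 0.464819 = 0.0232409
  P(Z=IV)·L_IV = 0.07 × 0.0104209 = 0.000729465
Evidence: 8.42474e-07 + 0.000432244 + 0.0232409 + 0.000729465 = 0.0244035
Responsibility of Group IV: 0.000729465 / 0.0244035 ≈ 0.030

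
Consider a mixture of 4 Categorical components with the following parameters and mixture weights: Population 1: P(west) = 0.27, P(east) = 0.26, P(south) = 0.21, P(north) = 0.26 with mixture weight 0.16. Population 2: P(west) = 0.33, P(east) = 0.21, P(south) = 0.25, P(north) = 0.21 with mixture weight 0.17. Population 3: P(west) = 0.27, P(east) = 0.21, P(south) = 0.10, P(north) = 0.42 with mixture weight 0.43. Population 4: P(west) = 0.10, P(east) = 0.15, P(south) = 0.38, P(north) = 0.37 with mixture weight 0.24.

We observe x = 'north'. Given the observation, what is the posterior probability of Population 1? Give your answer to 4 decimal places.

0.1200

By Bayes' theorem, P(k | x) = w_k f_k(x) / Σ_j w_j f_j(x).
Categorical probabilities:
  p_1 = P(north | comp) = 0.26
  p_2 = P(north | comp) = 0.21
  p_3 = P(north | comp) = 0.42
  p_4 = P(north | comp) = 0.37
Weight by the priors:
  w_1·p_1 = 0.16 × 0.26 = 0.0416
  w_2·p_2 = 0.17 × 0.21 = 0.0357
  w_3·p_3 = 0.43 × 0.42 = 0.1806
  w_4·p_4 = 0.24 × 0.37 = 0.0888
Denominator: 0.0416 + 0.0357 + 0.1806 + 0.0888 = 0.3467
P(Population 1 | x) ≈ 0.1200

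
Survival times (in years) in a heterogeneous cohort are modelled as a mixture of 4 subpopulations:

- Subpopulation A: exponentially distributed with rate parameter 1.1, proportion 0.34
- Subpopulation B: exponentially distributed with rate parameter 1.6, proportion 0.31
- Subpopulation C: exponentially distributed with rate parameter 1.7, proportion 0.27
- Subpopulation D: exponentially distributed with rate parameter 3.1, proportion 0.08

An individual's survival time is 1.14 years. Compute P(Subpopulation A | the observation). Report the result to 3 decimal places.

0.410

By Bayes' theorem, P(k | x) = π_k f_k(x) / Σ_j π_j f_j(x).
Component likelihoods at x = 1.14 years:
  f_A = 1.1·e^(−1.1·1.14) = 1.1·e^(−1.2540) = 0.313897
  f_B = 1.6·e^(−1.6·1.14) = 1.6·e^(−1.8240) = 0.258206
  f_C = 1.7·e^(−1.7·1.14) = 1.7·e^(−1.9380) = 0.244786
  f_D = 3.1·e^(−3.1·1.14) = 3.1·e^(−3.5340) = 0.0904826
Prior × likelihood for each component:
  π_A·f_A = 0.34 × 0.313897 = 0.106725
  π_B·f_B = 0.31 × 0.258206 = 0.080044
  π_C·f_C = 0.27 × 0.244786 = 0.0660922
  π_D·f_D = 0.08 × 0.0904826 = 0.00723861
Evidence: 0.106725 + 0.080044 + 0.0660922 + 0.00723861 = 0.2601
So the posterior for Subpopulation A is 0.106725 / 0.2601 ≈ 0.410.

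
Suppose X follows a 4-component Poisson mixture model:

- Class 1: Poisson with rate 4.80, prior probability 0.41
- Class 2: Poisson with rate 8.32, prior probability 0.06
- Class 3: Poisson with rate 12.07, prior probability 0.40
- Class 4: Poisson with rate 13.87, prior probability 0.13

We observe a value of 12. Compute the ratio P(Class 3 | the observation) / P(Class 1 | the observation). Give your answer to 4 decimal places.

43.4058

Since P(k|x) ∝ π_k f_k(x), the posterior odds are π_i f_i(x) / (π_j f_j(x)).
Component likelihoods at x = 12:
  f_1 = e^(−4.80)·4.80^12/12! = 0.00257007
  f_2 = e^(−8.32)·8.32^12/12! = 0.0559516
  f_3 = e^(−12.07)·12.07^12/12! = 0.114345
  f_4 = e^(−13.87)·13.87^12/12! = 0.100211
Odds = (0.40/0.41) × (0.114345/0.00257007) = 0.97561 × 44.4909 ≈ 43.4058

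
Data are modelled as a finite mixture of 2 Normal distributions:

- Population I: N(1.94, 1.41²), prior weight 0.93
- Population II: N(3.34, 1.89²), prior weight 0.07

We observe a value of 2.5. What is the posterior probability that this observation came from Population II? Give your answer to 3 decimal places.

Posterior ∝ prior × likelihood, so P(k | x) ∝ π_k f_k(x); normalise over all components.
Evaluate each component's likelihood at the observed value:
  L_I = 0.26148
  L_II = 0.19123
Prior × likelihood for each component:
  π_I·L_I = 0.93 × 0.26148 = 0.243176
  π_II·L_II = 0.07 × 0.19123 = 0.0133861
Normaliser: 0.243176 + 0.0133861 = 0.256562
So the posterior for Population II is 0.0133861 / 0.256562 ≈ 0.052.

0.052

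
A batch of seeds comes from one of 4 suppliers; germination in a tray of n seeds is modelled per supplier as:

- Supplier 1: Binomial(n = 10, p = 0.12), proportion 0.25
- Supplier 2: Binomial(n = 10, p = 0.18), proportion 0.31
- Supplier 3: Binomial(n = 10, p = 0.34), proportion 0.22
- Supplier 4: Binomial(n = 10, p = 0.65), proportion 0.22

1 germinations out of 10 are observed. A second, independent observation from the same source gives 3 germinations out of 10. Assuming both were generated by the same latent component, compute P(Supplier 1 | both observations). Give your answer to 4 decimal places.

The responsibility of component k is π_k f_k(x) divided by Σ_j π_j f_j(x).
Since both observations come from the same component, the likelihood for component k is f_k(x₁)·f_k(x₂).
  f_1 = [0.379774] × [0.084743] = 0.0321832
  f_2 = [0.301715] × [0.17446] = 0.0526372
  f_3 = [0.0807931] × [0.257292] = 0.0207874
  f_4 = [0.000512302] × [0.021203] = 1.08623e-05
Multiply by the mixture weights:
  π_1·f_1 = 0.25 × 0.0321832 = 0.0080458
  π_2·f_2 = 0.31 × 0.0526372 = 0.0163175
  π_3·f_3 = 0.22 × 0.0207874 = 0.00457322
  π_4·f_4 = 0.22 × 1.08623e-05 = 2.38971e-06
Normaliser: 0.0080458 + 0.0163175 + 0.00457322 + 2.38971e-06 = 0.0289389
So the posterior for Supplier 1 is 0.0080458 / 0.0289389 ≈ 0.2780.

0.2780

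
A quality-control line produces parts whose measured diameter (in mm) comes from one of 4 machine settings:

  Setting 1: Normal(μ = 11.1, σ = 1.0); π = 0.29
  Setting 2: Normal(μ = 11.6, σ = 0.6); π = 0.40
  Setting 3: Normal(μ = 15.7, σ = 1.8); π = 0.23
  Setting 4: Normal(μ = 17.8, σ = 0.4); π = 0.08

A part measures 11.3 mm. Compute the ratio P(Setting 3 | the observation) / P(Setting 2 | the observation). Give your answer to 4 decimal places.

Only the two components matter; the odds are (π_i f_i(x)) / (π_j f_j(x)).
Normal densities:
  L_1 = (1/(1.0·√(2π)))·exp(−(11.3−11.1)²/(2·1.0²)) = 0.398942·exp(-0.02000) = 0.391043
  L_2 = (1/(0.6·√(2π)))·exp(−(11.3−11.6)²/(2·0.6²)) = 0.664904·exp(-0.12500) = 0.586776
  L_3 = (1/(1.8·√(2π)))·exp(−(11.3−15.7)²/(2·1.8²)) = 0.221635·exp(-2.98765) = 0.0111716
  L_4 = (1/(0.4·√(2π)))·exp(−(11.3−17.8)²/(2·0.4²)) = 0.997356·exp(-132.03125) = 4.55414e-58
0.00256947 / 0.23471 ≈ 0.0109

0.0109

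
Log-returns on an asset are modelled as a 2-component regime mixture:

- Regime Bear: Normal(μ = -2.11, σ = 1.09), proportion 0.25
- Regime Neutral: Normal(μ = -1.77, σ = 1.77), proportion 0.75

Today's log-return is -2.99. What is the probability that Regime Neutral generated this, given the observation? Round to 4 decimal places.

The responsibility of component k is π_k f_k(x) divided by Σ_j π_j f_j(x).
Component likelihoods at x = -2.99:
  p_Bear = 0.264209
  p_Neutral = 0.177735
Prior × likelihood for each component:
  π_Bear·p_Bear = 0.25 × 0.264209 = 0.0660523
  π_Neutral·p_Neutral = 0.75 × 0.177735 = 0.133301
Evidence: 0.0660523 + 0.133301 = 0.199354
Responsibility of Regime Neutral: 0.133301 / 0.199354 ≈ 0.6687

0.6687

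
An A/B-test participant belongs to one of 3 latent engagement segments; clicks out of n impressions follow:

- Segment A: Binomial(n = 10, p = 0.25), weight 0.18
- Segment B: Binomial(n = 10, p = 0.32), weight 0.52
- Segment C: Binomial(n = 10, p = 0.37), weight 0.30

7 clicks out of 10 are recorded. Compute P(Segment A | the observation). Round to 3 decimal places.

By Bayes' theorem, P(k | x) = π_k f_k(x) / Σ_j π_j f_j(x).
Component likelihoods at x = 7 clicks out of 10:
  f_A = C(10,7)·0.25^7·0.75^3 = 120·6.10352e-05·0.421875 = 0.0030899
  f_B = C(10,7)·0.32^7·0.68^3 = 120·0.000343597·0.314432 = 0.0129646
  f_C = C(10,7)·0.37^7·0.63^3 = 120·0.000949319·0.250047 = 0.0284849
Multiply by the mixture weights:
  π_A·f_A = 0.18 × 0.0030899 = 0.000556183
  π_B·f_B = 0.52 × 0.0129646 = 0.00674157
  π_C·f_C = 0.30 × 0.0284849 = 0.00854548
Evidence: 0.000556183 + 0.00674157 + 0.00854548 = 0.0158432
P(Segment A | 7 clicks out of 10) ≈ 0.035

0.035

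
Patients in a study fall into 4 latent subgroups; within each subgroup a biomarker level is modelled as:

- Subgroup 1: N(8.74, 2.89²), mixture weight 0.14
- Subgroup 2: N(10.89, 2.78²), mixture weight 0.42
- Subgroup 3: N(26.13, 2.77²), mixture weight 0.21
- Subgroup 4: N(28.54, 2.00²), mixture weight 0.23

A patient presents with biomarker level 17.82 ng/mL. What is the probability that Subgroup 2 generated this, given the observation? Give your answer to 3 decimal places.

0.850

The responsibility of component k is π_k f_k(x) divided by Σ_j π_j f_j(x).
Evaluate each component's likelihood at the observed value:
  p_1 = (1/(2.89·√(2π)))·exp(−(17.82−8.74)²/(2·2.89²)) = 0.138042·exp(-4.93567) = 0.000991924
  p_2 = (1/(2.78·√(2π)))·exp(−(17.82−10.89)²/(2·2.78²)) = 0.143504·exp(-3.10704) = 0.00641941
  p_3 = (1/(2.77·√(2π)))·exp(−(17.82−26.13)²/(2·2.77²)) = 0.144022·exp(-4.50000) = 0.00159995
  p_4 = (1/(2.00·√(2π)))·exp(−(17.82−28.54)²/(2·2.00²)) = 0.199471·exp(-14.36480) = 1.15167e-07
Weight by the priors:
  π_1·p_1 = 0.14 × 0.000991924 = 0.000138869
  π_2·p_2 = 0.42 × 0.00641941 = 0.00269615
  π_3·p_3 = 0.21 × 0.00159995 = 0.000335989
  π_4·p_4 = 0.23 × 1.15167e-07 = 2.64883e-08
Normaliser: 0.000138869 + 0.00269615 + 0.000335989 + 2.64883e-08 = 0.00317103
Responsibility of Subgroup 2: 0.00269615 / 0.00317103 ≈ 0.850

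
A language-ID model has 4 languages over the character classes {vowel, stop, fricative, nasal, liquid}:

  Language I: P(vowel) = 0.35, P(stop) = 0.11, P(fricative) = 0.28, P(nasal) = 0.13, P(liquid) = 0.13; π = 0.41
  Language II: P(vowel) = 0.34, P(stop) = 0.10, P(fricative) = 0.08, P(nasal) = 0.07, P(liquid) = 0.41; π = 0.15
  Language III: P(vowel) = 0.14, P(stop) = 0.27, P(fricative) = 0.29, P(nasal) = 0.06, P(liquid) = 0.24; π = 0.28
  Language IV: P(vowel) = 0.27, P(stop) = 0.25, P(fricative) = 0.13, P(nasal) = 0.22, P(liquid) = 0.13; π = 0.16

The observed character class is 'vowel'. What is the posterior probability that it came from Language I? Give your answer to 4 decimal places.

0.5182

Apply Bayes' rule: the posterior for each component is proportional to its prior times its likelihood at x.
Categorical probabilities:
  p_I = P(vowel | comp) = 0.35
  p_II = P(vowel | comp) = 0.34
  p_III = P(vowel | comp) = 0.14
  p_IV = P(vowel | comp) = 0.27
Weight by the priors:
  π_I·p_I = 0.41 × 0.35 = 0.1435
  π_II·p_II = 0.15 × 0.34 = 0.051
  π_III·p_III = 0.28 × 0.14 = 0.0392
  π_IV·p_IV = 0.16 × 0.27 = 0.0432
Normaliser: 0.1435 + 0.051 + 0.0392 + 0.0432 = 0.2769
P(Language I | x) = 0.1435 / 0.2769 ≈ 0.5182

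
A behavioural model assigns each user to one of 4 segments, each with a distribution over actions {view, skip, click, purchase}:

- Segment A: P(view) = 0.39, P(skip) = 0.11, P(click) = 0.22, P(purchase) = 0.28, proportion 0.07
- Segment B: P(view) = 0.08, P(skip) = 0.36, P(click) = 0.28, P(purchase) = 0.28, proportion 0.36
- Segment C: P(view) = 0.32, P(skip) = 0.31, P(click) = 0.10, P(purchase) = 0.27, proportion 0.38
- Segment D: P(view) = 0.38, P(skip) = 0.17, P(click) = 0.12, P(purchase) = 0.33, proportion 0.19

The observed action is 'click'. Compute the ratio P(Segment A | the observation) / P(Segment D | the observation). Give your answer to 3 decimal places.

Only the two components matter; the odds are (π_i f_i(x)) / (π_j f_j(x)).
Evaluate each component's likelihood at the observed value:
  f_A = P(click | comp) = 0.22
  f_B = P(click | comp) = 0.28
  f_C = P(click | comp) = 0.10
  f_D = P(click | comp) = 0.12
Posterior odds = (π_A·f_A) / (π_D·f_D) = (0.07·0.22) / (0.19·0.12) = 0.0154 / 0.0228 ≈ 0.675

0.675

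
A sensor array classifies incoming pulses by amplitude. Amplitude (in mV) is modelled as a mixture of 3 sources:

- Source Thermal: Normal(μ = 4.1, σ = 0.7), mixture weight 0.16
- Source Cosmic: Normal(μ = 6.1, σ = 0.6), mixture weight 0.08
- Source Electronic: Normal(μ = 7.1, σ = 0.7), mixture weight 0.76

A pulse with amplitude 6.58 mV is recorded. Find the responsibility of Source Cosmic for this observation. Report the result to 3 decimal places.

0.105

Posterior ∝ prior × likelihood, so P(k | x) ∝ π_k f_k(x); normalise over all components.
Normal densities:
  L_Thermal = (1/(0.7·√(2π)))·exp(−(6.58−4.1)²/(2·0.7²)) = 0.569918·exp(-6.27592) = 0.00107205
  L_Cosmic = (1/(0.6·√(2π)))·exp(−(6.58−6.1)²/(2·0.6²)) = 0.664904·exp(-0.32000) = 0.482819
  L_Electronic = (1/(0.7·√(2π)))·exp(−(6.58−7.1)²/(2·0.7²)) = 0.569918·exp(-0.27592) = 0.432496
Multiply by the mixture weights:
  π_Thermal·L_Thermal = 0.16 × 0.00107205 = 0.000171528
  π_Cosmic·L_Cosmic = 0.08 × 0.482819 = 0.0386255
  π_Electronic·L_Electronic = 0.76 × 0.432496 = 0.328697
Evidence: 0.000171528 + 0.0386255 + 0.328697 = 0.367494
P(Source Cosmic | data) = 0.0386255 / 0.367494 ≈ 0.105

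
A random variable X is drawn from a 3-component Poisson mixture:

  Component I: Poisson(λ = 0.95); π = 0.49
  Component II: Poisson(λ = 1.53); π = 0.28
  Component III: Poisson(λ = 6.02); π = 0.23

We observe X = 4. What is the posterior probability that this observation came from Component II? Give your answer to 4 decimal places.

0.2722

The responsibility of component k is π_k f_k(x) divided by Σ_j π_j f_j(x).
Component likelihoods at x = 4:
  L_I = e^(−0.95)·0.95^4/4! = 0.0131251
  L_II = e^(−1.53)·1.53^4/4! = 0.0494406
  L_III = e^(−6.02)·6.02^4/4! = 0.13296
Multiply by the mixture weights:
  π_I·L_I = 0.49 × 0.0131251 = 0.00643131
  π_II·L_II = 0.28 × 0.0494406 = 0.0138434
  π_III·L_III = 0.23 × 0.13296 = 0.0305809
Marginal: 0.00643131 + 0.0138434 + 0.0305809 = 0.0508556
Responsibility of Component II: 0.0138434 / 0.0508556 ≈ 0.2722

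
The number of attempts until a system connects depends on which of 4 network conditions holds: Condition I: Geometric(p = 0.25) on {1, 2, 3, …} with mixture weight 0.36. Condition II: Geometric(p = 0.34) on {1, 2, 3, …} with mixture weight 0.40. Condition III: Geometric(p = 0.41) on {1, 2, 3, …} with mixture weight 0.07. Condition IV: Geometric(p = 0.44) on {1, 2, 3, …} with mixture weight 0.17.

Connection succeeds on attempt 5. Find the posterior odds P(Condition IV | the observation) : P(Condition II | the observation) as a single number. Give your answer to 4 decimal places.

Posterior odds = (w_i f_i(x)) / (w_j f_j(x)); the normalising sum cancels.
Geometric probabilities:
  p_I = 0.25·(1−0.25)^4 = 0.25·0.316406 = 0.0791016
  p_II = 0.34·(1−0.34)^4 = 0.34·0.189747 = 0.0645141
  p_III = 0.41·(1−0.41)^4 = 0.41·0.121174 = 0.0496812
  p_IV = 0.44·(1−0.44)^4 = 0.44·0.098345 = 0.0432718
Odds = (0.17/0.40) × (0.0432718/0.0645141) = 0.425 × 0.670734 ≈ 0.2851

0.2851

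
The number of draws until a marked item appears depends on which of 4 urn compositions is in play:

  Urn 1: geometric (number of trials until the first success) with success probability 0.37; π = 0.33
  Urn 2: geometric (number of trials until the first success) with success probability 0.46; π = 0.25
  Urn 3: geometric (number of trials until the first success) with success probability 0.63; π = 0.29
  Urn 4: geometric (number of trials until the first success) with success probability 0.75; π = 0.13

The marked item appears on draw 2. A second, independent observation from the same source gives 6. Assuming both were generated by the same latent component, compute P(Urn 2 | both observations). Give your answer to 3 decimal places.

Posterior ∝ prior × likelihood, so P(k | x) ∝ π_k f_k(x); normalise over all components.
Since both observations come from the same component, the likelihood for component k is f_k(x₁)·f_k(x₂).
  L_1 = [0.2331] × [0.0367202] = 0.00855947
  L_2 = [0.2484] × [0.0211216] = 0.0052466
  L_3 = [0.2331] × [0.00436867] = 0.00101834
  L_4 = [0.1875] × [0.000732422] = 0.000137329
Prior × likelihood for each component:
  π_1·L_1 = 0.33 × 0.00855947 = 0.00282462
  π_2·L_2 = 0.25 × 0.0052466 = 0.00131165
  π_3·L_3 = 0.29 × 0.00101834 = 0.000295318
  π_4·L_4 = 0.13 × 0.000137329 = 1.78528e-05
Evidence: 0.00282462 + 0.00131165 + 0.000295318 + 1.78528e-05 = 0.00444945
P(Urn 2 | x) ≈ 0.295

0.295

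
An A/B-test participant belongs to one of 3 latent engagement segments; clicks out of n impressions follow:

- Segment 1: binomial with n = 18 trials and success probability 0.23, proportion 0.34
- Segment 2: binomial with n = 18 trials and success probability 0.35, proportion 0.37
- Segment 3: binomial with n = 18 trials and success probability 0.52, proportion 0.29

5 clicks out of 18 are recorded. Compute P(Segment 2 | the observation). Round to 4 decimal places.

P(component k | x) = w_k·f_k(x) / marginal(x), where marginal(x) = Σ_j w_j·f_j(x).
Binomial probabilities:
  p_1 = 0.184458
  p_2 = 0.166377
  p_3 = 0.0233901
Weight by the priors:
  w_1·p_1 = 0.34 × 0.184458 = 0.0627158
  w_2·p_2 = 0.37 × 0.166377 = 0.0615595
  w_3·p_3 = 0.29 × 0.0233901 = 0.00678313
Sum: 0.0627158 + 0.0615595 + 0.00678313 = 0.131058
So the posterior for Segment 2 is 0.0615595 / 0.131058 ≈ 0.4697.

0.4697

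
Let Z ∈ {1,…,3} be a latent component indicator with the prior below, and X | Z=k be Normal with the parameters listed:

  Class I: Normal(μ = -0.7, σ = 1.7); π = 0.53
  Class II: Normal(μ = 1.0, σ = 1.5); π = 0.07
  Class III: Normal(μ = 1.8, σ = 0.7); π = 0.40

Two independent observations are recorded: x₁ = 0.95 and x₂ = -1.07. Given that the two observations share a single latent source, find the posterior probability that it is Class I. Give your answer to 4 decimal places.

By Bayes' theorem, P(k | x) = P(Z=k) f_k(x) / Σ_j P(Z=j) f_j(x).
Since both observations come from the same component, the likelihood for component k is f_k(x₁)·f_k(x₂).
  f_I = [0.146521] × [0.229179] = 0.0335795
  f_II = [0.265814] × [0.102632] = 0.0272811
  f_III = [0.272666] × [0.000127517] = 3.47694e-05
Prior × likelihood for each component:
  P(Z=I)·f_I = 0.53 × 0.0335795 = 0.0177971
  P(Z=II)·f_II = 0.07 × 0.0272811 = 0.00190967
  P(Z=III)·f_III = 0.40 × 3.47694e-05 = 1.39078e-05
Sum: 0.0177971 + 0.00190967 + 1.39078e-05 = 0.0197207
P(Class I | x₁,x₂) ≈ 0.9025

0.9025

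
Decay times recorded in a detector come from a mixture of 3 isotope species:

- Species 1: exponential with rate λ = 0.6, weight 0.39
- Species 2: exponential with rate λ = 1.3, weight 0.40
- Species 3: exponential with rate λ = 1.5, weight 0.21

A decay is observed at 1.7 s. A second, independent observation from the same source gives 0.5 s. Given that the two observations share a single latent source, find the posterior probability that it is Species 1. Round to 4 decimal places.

By Bayes' theorem, P(k | x) = π_k f_k(x) / Σ_j π_j f_j(x).
Since both observations come from the same component, the likelihood for component k is f_k(x₁)·f_k(x₂).
  f_1 = [0.216357] × [0.444491] = 0.0961687
  f_2 = [0.142611] × [0.67866] = 0.0967842
  f_3 = [0.117122] × [0.70855] = 0.0829871
Weight by the priors:
  π_1·f_1 = 0.39 × 0.0961687 = 0.0375058
  π_2·f_2 = 0.40 × 0.0967842 = 0.0387137
  π_3·f_3 = 0.21 × 0.0829871 = 0.0174273
Evidence: 0.0375058 + 0.0387137 + 0.0174273 = 0.0936468
P(Species 1 | x) ≈ 0.4005

0.4005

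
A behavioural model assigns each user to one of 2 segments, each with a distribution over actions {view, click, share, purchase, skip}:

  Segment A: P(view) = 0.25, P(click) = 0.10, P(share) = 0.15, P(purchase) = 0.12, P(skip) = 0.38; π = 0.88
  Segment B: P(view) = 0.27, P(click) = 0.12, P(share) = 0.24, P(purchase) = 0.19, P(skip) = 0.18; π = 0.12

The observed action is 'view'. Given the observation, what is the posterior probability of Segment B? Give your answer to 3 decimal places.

0.128

P(component k | x) = P(Z=k)·f_k(x) / marginal(x), where marginal(x) = Σ_j P(Z=j)·f_j(x).
Evaluate each component's likelihood at the observed value:
  L_A = P(view | comp) = 0.25
  L_B = P(view | comp) = 0.27
Weight by the priors:
  P(Z=A)·L_A = 0.88 × 0.25 = 0.22
  P(Z=B)·L_B = 0.12 × 0.27 = 0.0324
Denominator: 0.22 + 0.0324 = 0.2524
So the posterior for Segment B is 0.0324 / 0.2524 ≈ 0.128.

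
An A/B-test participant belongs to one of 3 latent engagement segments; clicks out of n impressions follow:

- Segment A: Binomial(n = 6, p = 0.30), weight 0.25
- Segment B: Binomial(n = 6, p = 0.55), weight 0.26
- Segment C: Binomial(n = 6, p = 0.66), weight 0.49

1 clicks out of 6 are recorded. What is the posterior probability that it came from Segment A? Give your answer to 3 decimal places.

0.754

Apply Bayes' rule: the posterior for each component is proportional to its prior times its likelihood at x.
Component likelihoods at x = 1 clicks out of 6:
  f_A = 0.302526
  f_B = 0.0608943
  f_C = 0.0179924
Unnormalised posteriors:
  P(Z=A)·f_A = 0.25 × 0.302526 = 0.0756315
  P(Z=B)·f_B = 0.26 × 0.0608943 = 0.0158325
  P(Z=C)·f_C = 0.49 × 0.0179924 = 0.00881629
Normaliser: 0.0756315 + 0.0158325 + 0.00881629 = 0.10028
Responsibility of Segment A: 0.0756315 / 0.10028 ≈ 0.754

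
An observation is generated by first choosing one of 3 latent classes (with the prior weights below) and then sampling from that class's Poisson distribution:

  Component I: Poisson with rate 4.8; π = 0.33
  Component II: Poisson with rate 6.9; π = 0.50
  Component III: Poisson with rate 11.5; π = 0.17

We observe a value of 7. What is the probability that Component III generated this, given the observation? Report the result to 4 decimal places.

0.0789

The responsibility of component k is π_k f_k(x) divided by Σ_j π_j f_j(x).
Poisson probabilities:
  p_I = 0.0958616
  p_II = 0.148895
  p_III = 0.0534648
Multiply by the mixture weights:
  π_I·p_I = 0.33 × 0.0958616 = 0.0316343
  π_II·p_II = 0.50 × 0.148895 = 0.0744477
  π_III·p_III = 0.17 × 0.0534648 = 0.00908901
Sum: 0.0316343 + 0.0744477 + 0.00908901 = 0.115171
P(Component III | x) ≈ 0.0789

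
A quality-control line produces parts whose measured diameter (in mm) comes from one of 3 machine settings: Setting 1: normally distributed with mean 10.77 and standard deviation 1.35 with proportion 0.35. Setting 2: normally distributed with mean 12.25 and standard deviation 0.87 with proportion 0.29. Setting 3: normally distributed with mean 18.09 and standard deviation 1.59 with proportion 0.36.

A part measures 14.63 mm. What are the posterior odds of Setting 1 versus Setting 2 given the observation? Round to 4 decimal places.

0.5504

The posterior odds equal the prior odds times the likelihood ratio: (π_i/π_j)·(f_i(x)/f_j(x)).
Evaluate each component's likelihood at the observed value:
  f_1 = (1/(1.35·√(2π)))·exp(−(14.63−10.77)²/(2·1.35²)) = 0.295513·exp(-4.08768) = 0.00495814
  f_2 = (1/(0.87·√(2π)))·exp(−(14.63−12.25)²/(2·0.87²)) = 0.458554·exp(-3.74184) = 0.0108725
  f_3 = (1/(1.59·√(2π)))·exp(−(14.63−18.09)²/(2·1.59²)) = 0.250907·exp(-2.36771) = 0.0235088
Posterior odds = (π_1·f_1) / (π_2·f_2) = (0.35·0.00495814) / (0.29·0.0108725) = 0.00173535 / 0.00315303 ≈ 0.5504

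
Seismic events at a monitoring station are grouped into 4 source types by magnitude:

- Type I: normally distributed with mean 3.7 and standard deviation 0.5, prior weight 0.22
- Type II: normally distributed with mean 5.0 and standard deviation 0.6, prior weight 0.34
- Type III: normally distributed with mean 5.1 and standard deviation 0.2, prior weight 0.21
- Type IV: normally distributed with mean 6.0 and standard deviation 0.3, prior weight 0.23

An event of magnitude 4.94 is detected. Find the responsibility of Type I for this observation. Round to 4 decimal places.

0.0151

P(component k | x) = π_k·f_k(x) / marginal(x), where marginal(x) = Σ_j π_j·f_j(x).
Normal densities:
  p_I = (1/(0.5·√(2π)))·exp(−(4.94−3.7)²/(2·0.5²)) = 0.797885·exp(-3.07520) = 0.0368466
  p_II = (1/(0.6·√(2π)))·exp(−(4.94−5.0)²/(2·0.6²)) = 0.664904·exp(-0.00500) = 0.661588
  p_III = (1/(0.2·√(2π)))·exp(−(4.94−5.1)²/(2·0.2²)) = 1.994711·exp(-0.32000) = 1.44846
  p_IV = (1/(0.3·√(2π)))·exp(−(4.94−6.0)²/(2·0.3²)) = 1.329808·exp(-6.24222) = 0.00258718
Prior × likelihood for each component:
  π_I·p_I = 0.22 × 0.0368466 = 0.00810626
  π_II·p_II = 0.34 × 0.661588 = 0.22494
  π_III·p_III = 0.21 × 1.44846 = 0.304176
  π_IV·p_IV = 0.23 × 0.00258718 = 0.000595051
Normaliser: 0.00810626 + 0.22494 + 0.304176 + 0.000595051 = 0.537817
P(Type I | data) = 0.00810626 / 0.537817 ≈ 0.0151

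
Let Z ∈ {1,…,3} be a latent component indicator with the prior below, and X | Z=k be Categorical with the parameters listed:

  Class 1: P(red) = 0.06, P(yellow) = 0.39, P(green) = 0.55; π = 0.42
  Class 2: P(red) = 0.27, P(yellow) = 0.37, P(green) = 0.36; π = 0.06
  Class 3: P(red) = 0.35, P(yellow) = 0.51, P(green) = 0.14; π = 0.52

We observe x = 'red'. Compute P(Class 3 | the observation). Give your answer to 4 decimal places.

By Bayes' theorem, P(k | x) = π_k f_k(x) / Σ_j π_j f_j(x).
Categorical probabilities:
  f_1 = 0.06
  f_2 = 0.27
  f_3 = 0.35
Unnormalised posteriors:
  π_1·f_1 = 0.42 × 0.06 = 0.0252
  π_2·f_2 = 0.06 × 0.27 = 0.0162
  π_3·f_3 = 0.52 × 0.35 = 0.182
Normaliser: 0.0252 + 0.0162 + 0.182 = 0.2234
P(Class 3 | x) ≈ 0.8147

0.8147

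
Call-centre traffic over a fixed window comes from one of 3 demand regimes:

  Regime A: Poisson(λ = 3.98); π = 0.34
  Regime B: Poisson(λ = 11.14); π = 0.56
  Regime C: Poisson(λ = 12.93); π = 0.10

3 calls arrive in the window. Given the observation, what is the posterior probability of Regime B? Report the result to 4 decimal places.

Posterior ∝ prior × likelihood, so P(k | x) ∝ P(Z=k) f_k(x); normalise over all components.
Evaluate each component's likelihood at the observed value:
  p_A = 0.196339
  p_B = 0.00334552
  p_C = 0.000873407
Multiply by the mixture weights:
  P(Z=A)·p_A = 0.34 × 0.196339 = 0.0667552
  P(Z=B)·p_B = 0.56 × 0.00334552 = 0.00187349
  P(Z=C)·p_C = 0.10 × 0.000873407 = 8.73407e-05
Normaliser: 0.0667552 + 0.00187349 + 8.73407e-05 = 0.068716
Responsibility of Regime B: 0.00187349 / 0.068716 ≈ 0.0273

0.0273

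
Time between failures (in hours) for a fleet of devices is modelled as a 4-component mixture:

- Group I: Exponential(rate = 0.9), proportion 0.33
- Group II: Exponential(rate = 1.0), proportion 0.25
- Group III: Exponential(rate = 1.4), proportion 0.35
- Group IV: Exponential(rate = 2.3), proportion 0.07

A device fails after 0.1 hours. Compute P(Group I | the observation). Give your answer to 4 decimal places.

By Bayes' theorem, P(k | x) = π_k f_k(x) / Σ_j π_j f_j(x).
Evaluate each component's likelihood at the observed value:
  p_I = 0.822538
  p_II = 0.904837
  p_III = 1.2171
  p_IV = 1.82743
Prior × likelihood for each component:
  π_I·p_I = 0.33 × 0.822538 = 0.271438
  π_II·p_II = 0.25 × 0.904837 = 0.226209
  π_III·p_III = 0.35 × 1.2171 = 0.425986
  π_IV·p_IV = 0.07 × 1.82743 = 0.12792
Sum: 0.271438 + 0.226209 + 0.425986 + 0.12792 = 1.05155
P(Group I | data) = 0.271438 / 1.05155 ≈ 0.2581

0.2581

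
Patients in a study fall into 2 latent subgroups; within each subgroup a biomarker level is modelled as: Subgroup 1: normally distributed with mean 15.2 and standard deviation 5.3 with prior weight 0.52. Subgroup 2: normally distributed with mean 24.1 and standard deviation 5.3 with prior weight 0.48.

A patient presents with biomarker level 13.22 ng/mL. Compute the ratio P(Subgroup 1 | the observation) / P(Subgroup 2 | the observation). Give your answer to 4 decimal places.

Posterior odds = (π_i f_i(x)) / (π_j f_j(x)); the normalising sum cancels.
Normal densities:
  f_1 = 0.0701985
  f_2 = 0.00915275
Posterior odds = (π_1·f_1) / (π_2·f_2) = (0.52·0.0701985) / (0.48·0.00915275) = 0.0365032 / 0.00439332 ≈ 8.3088

8.3088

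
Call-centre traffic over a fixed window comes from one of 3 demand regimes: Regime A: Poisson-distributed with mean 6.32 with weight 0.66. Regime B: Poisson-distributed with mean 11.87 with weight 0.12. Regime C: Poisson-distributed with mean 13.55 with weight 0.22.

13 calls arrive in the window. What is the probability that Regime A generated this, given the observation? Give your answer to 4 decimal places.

0.1185

The responsibility of component k is π_k f_k(x) divided by Σ_j π_j f_j(x).
Poisson probabilities:
  p_A = 0.00741823
  p_B = 0.104353
  p_C = 0.108703
Multiply by the mixture weights:
  π_A·p_A = 0.66 × 0.00741823 = 0.00489603
  π_B·p_B = 0.12 × 0.104353 = 0.0125223
  π_C·p_C = 0.22 × 0.108703 = 0.0239146
Evidence: 0.00489603 + 0.0125223 + 0.0239146 = 0.0413329
P(Regime A | the observation) ≈ 0.1185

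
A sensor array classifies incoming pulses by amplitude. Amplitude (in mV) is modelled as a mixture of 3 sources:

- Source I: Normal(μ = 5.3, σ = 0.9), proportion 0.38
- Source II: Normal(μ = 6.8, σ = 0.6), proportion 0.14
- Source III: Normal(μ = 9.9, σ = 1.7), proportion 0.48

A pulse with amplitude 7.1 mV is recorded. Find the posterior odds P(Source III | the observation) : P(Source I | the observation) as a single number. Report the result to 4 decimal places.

Only the two components matter; the odds are (π_i f_i(x)) / (π_j f_j(x)).
Component likelihoods at x = 7.1 mV:
  L_I = 0.05999
  L_II = 0.586776
  L_III = 0.0604482
0.0290151 / 0.0227962 ≈ 1.2728

1.2728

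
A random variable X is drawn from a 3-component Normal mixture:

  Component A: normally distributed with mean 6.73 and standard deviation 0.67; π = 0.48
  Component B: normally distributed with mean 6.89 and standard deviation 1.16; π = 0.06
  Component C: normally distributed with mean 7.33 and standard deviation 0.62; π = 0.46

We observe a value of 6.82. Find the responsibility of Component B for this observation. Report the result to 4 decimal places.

0.0400

P(component k | x) = π_k·f_k(x) / marginal(x), where marginal(x) = Σ_j π_j·f_j(x).
Component likelihoods at x = 6.82:
  f_A = 0.590088
  f_B = 0.34329
  f_C = 0.458763
Unnormalised posteriors:
  π_A·f_A = 0.48 × 0.590088 = 0.283242
  π_B·f_B = 0.06 × 0.34329 = 0.0205974
  π_C·f_C = 0.46 × 0.458763 = 0.211031
Denominator: 0.283242 + 0.0205974 + 0.211031 = 0.514871
P(Component B | 6.82) ≈ 0.0400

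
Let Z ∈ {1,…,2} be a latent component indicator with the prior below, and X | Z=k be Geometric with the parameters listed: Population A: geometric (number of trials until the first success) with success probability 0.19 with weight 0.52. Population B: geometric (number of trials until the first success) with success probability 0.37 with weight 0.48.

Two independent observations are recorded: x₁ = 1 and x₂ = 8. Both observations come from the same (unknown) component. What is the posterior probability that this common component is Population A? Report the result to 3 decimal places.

P(component k | x) = π_k·f_k(x) / marginal(x), where marginal(x) = Σ_j π_j·f_j(x).
Since both observations come from the same component, the likelihood for component k is f_k(x₁)·f_k(x₂).
  f_A = [0.19] × [0.0434659] = 0.00825852
  f_B = [0.37] × [0.0145742] = 0.00539246
Weight by the priors:
  π_A·f_A = 0.52 × 0.00825852 = 0.00429443
  π_B·f_B = 0.48 × 0.00539246 = 0.00258838
Normaliser: 0.00429443 + 0.00258838 = 0.00688281
Responsibility of Population A: 0.00429443 / 0.00688281 ≈ 0.624

0.624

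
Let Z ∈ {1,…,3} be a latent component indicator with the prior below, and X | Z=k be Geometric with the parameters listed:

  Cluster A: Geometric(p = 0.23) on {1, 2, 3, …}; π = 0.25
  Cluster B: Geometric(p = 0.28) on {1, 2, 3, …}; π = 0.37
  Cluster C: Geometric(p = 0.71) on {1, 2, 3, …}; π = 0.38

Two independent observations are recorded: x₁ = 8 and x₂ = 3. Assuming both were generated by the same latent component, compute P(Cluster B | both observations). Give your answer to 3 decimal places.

0.545

P(component k | x) = π_k·f_k(x) / marginal(x), where marginal(x) = Σ_j π_j·f_j(x).
Since both observations come from the same component, the likelihood for component k is f_k(x₁)·f_k(x₂).
  p_A = [0.23·(1−0.23)^7 = 0.23·0.160485 = 0.0369116] × [0.136367] = 0.00503352
  p_B = [0.28·(1−0.28)^7 = 0.28·0.100306 = 0.0280857] × [0.145152] = 0.0040767
  p_C = [0.71·(1−0.71)^7 = 0.71·0.000172499 = 0.000122474] × [0.059711] = 7.31305e-06
Unnormalised posteriors:
  π_A·p_A = 0.25 × 0.00503352 = 0.00125838
  π_B·p_B = 0.37 × 0.0040767 = 0.00150838
  π_C·p_C = 0.38 × 7.31305e-06 = 2.77896e-06
Marginal: 0.00125838 + 0.00150838 + 2.77896e-06 = 0.00276954
P(Cluster B | x₁, x₂) ≈ 0.545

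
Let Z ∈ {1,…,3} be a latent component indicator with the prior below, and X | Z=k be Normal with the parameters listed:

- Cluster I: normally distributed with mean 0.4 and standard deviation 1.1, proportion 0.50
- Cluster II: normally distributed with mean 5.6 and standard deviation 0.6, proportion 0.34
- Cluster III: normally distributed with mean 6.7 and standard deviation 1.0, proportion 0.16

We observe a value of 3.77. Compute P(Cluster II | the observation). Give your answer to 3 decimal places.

P(component k | x) = π_k·f_k(x) / marginal(x), where marginal(x) = Σ_j π_j·f_j(x).
Component likelihoods at x = 3.77:
  p_I = (1/(1.1·√(2π)))·exp(−(3.77−0.4)²/(2·1.1²)) = 0.362675·exp(-4.69293) = 0.00332202
  p_II = (1/(0.6·√(2π)))·exp(−(3.77−5.6)²/(2·0.6²)) = 0.664904·exp(-4.65125) = 0.0063496
  p_III = (1/(1.0·√(2π)))·exp(−(3.77−6.7)²/(2·1.0²)) = 0.398942·exp(-4.29245) = 0.0054541
Weight by the priors:
  π_I·p_I = 0.50 × 0.00332202 = 0.00166101
  π_II·p_II = 0.34 × 0.0063496 = 0.00215887
  π_III·p_III = 0.16 × 0.0054541 = 0.000872655
Denominator: 0.00166101 + 0.00215887 + 0.000872655 = 0.00469253
Responsibility of Cluster II: 0.00215887 / 0.00469253 ≈ 0.460

0.460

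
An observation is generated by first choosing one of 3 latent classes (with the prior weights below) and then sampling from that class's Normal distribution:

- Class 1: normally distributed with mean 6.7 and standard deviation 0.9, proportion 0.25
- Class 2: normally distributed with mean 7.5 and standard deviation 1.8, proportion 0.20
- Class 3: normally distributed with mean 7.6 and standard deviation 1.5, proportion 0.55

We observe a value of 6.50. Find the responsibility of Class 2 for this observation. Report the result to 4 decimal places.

The responsibility of component k is w_k f_k(x) divided by Σ_j w_j f_j(x).
Normal densities:
  p_1 = (1/(0.9·√(2π)))·exp(−(6.50−6.7)²/(2·0.9²)) = 0.443269·exp(-0.02469) = 0.432458
  p_2 = (1/(1.8·√(2π)))·exp(−(6.50−7.5)²/(2·1.8²)) = 0.221635·exp(-0.15432) = 0.18994
  p_3 = (1/(1.5·√(2π)))·exp(−(6.50−7.6)²/(2·1.5²)) = 0.265962·exp(-0.26889) = 0.203255
Weight by the priors:
  w_1·p_1 = 0.25 × 0.432458 = 0.108115
  w_2·p_2 = 0.20 × 0.18994 = 0.037988
  w_3·p_3 = 0.55 × 0.203255 = 0.11179
Marginal: 0.108115 + 0.037988 + 0.11179 = 0.257893
P(Class 2 | x) = 0.037988 / 0.257893 ≈ 0.1473

0.1473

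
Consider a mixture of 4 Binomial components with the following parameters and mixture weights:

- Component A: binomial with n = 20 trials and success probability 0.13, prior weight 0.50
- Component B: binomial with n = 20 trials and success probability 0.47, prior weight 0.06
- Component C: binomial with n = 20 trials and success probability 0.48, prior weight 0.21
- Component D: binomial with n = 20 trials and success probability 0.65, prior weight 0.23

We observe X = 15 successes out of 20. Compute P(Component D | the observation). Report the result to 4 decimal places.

0.9208

By Bayes' theorem, P(k | x) = π_k f_k(x) / Σ_j π_j f_j(x).
Binomial probabilities:
  p_A = 3.9554e-10
  p_B = 0.00782152
  p_C = 0.00975167
  p_D = 0.127199
Unnormalised posteriors:
  π_A·p_A = 0.50 × 3.9554e-10 = 1.9777e-10
  π_B·p_B = 0.06 × 0.00782152 = 0.000469291
  π_C·p_C = 0.21 × 0.00975167 = 0.00204785
  π_D·p_D = 0.23 × 0.127199 = 0.0292558
Normaliser: 1.9777e-10 + 0.000469291 + 0.00204785 + 0.0292558 = 0.031773
P(Component D | x) ≈ 0.9208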